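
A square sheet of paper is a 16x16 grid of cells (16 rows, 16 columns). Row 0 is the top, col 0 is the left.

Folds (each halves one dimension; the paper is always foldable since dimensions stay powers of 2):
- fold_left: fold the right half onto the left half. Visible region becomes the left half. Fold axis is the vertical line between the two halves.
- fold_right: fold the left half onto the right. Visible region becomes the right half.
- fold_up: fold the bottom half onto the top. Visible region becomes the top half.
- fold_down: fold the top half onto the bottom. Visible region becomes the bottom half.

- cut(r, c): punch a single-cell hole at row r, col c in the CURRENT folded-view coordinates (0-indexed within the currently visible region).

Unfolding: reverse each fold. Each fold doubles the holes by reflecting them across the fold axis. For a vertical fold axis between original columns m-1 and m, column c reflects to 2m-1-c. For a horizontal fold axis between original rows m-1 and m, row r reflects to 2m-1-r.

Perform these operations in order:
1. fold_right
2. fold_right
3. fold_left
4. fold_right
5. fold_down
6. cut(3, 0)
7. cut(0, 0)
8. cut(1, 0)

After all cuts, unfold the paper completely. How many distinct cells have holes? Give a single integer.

Op 1 fold_right: fold axis v@8; visible region now rows[0,16) x cols[8,16) = 16x8
Op 2 fold_right: fold axis v@12; visible region now rows[0,16) x cols[12,16) = 16x4
Op 3 fold_left: fold axis v@14; visible region now rows[0,16) x cols[12,14) = 16x2
Op 4 fold_right: fold axis v@13; visible region now rows[0,16) x cols[13,14) = 16x1
Op 5 fold_down: fold axis h@8; visible region now rows[8,16) x cols[13,14) = 8x1
Op 6 cut(3, 0): punch at orig (11,13); cuts so far [(11, 13)]; region rows[8,16) x cols[13,14) = 8x1
Op 7 cut(0, 0): punch at orig (8,13); cuts so far [(8, 13), (11, 13)]; region rows[8,16) x cols[13,14) = 8x1
Op 8 cut(1, 0): punch at orig (9,13); cuts so far [(8, 13), (9, 13), (11, 13)]; region rows[8,16) x cols[13,14) = 8x1
Unfold 1 (reflect across h@8): 6 holes -> [(4, 13), (6, 13), (7, 13), (8, 13), (9, 13), (11, 13)]
Unfold 2 (reflect across v@13): 12 holes -> [(4, 12), (4, 13), (6, 12), (6, 13), (7, 12), (7, 13), (8, 12), (8, 13), (9, 12), (9, 13), (11, 12), (11, 13)]
Unfold 3 (reflect across v@14): 24 holes -> [(4, 12), (4, 13), (4, 14), (4, 15), (6, 12), (6, 13), (6, 14), (6, 15), (7, 12), (7, 13), (7, 14), (7, 15), (8, 12), (8, 13), (8, 14), (8, 15), (9, 12), (9, 13), (9, 14), (9, 15), (11, 12), (11, 13), (11, 14), (11, 15)]
Unfold 4 (reflect across v@12): 48 holes -> [(4, 8), (4, 9), (4, 10), (4, 11), (4, 12), (4, 13), (4, 14), (4, 15), (6, 8), (6, 9), (6, 10), (6, 11), (6, 12), (6, 13), (6, 14), (6, 15), (7, 8), (7, 9), (7, 10), (7, 11), (7, 12), (7, 13), (7, 14), (7, 15), (8, 8), (8, 9), (8, 10), (8, 11), (8, 12), (8, 13), (8, 14), (8, 15), (9, 8), (9, 9), (9, 10), (9, 11), (9, 12), (9, 13), (9, 14), (9, 15), (11, 8), (11, 9), (11, 10), (11, 11), (11, 12), (11, 13), (11, 14), (11, 15)]
Unfold 5 (reflect across v@8): 96 holes -> [(4, 0), (4, 1), (4, 2), (4, 3), (4, 4), (4, 5), (4, 6), (4, 7), (4, 8), (4, 9), (4, 10), (4, 11), (4, 12), (4, 13), (4, 14), (4, 15), (6, 0), (6, 1), (6, 2), (6, 3), (6, 4), (6, 5), (6, 6), (6, 7), (6, 8), (6, 9), (6, 10), (6, 11), (6, 12), (6, 13), (6, 14), (6, 15), (7, 0), (7, 1), (7, 2), (7, 3), (7, 4), (7, 5), (7, 6), (7, 7), (7, 8), (7, 9), (7, 10), (7, 11), (7, 12), (7, 13), (7, 14), (7, 15), (8, 0), (8, 1), (8, 2), (8, 3), (8, 4), (8, 5), (8, 6), (8, 7), (8, 8), (8, 9), (8, 10), (8, 11), (8, 12), (8, 13), (8, 14), (8, 15), (9, 0), (9, 1), (9, 2), (9, 3), (9, 4), (9, 5), (9, 6), (9, 7), (9, 8), (9, 9), (9, 10), (9, 11), (9, 12), (9, 13), (9, 14), (9, 15), (11, 0), (11, 1), (11, 2), (11, 3), (11, 4), (11, 5), (11, 6), (11, 7), (11, 8), (11, 9), (11, 10), (11, 11), (11, 12), (11, 13), (11, 14), (11, 15)]

Answer: 96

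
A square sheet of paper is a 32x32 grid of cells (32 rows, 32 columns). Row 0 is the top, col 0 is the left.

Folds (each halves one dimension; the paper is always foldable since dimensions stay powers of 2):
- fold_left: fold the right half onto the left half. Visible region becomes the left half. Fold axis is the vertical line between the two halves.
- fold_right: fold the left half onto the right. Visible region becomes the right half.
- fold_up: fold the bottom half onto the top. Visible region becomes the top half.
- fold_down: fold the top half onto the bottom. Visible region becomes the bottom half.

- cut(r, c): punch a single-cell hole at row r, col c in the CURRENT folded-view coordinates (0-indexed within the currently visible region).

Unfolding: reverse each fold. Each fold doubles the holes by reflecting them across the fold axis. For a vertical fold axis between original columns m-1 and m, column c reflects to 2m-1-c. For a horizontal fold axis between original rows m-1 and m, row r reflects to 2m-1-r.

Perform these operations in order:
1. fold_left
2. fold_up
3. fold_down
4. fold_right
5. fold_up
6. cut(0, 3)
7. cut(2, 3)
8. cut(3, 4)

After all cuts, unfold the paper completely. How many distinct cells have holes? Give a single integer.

Answer: 96

Derivation:
Op 1 fold_left: fold axis v@16; visible region now rows[0,32) x cols[0,16) = 32x16
Op 2 fold_up: fold axis h@16; visible region now rows[0,16) x cols[0,16) = 16x16
Op 3 fold_down: fold axis h@8; visible region now rows[8,16) x cols[0,16) = 8x16
Op 4 fold_right: fold axis v@8; visible region now rows[8,16) x cols[8,16) = 8x8
Op 5 fold_up: fold axis h@12; visible region now rows[8,12) x cols[8,16) = 4x8
Op 6 cut(0, 3): punch at orig (8,11); cuts so far [(8, 11)]; region rows[8,12) x cols[8,16) = 4x8
Op 7 cut(2, 3): punch at orig (10,11); cuts so far [(8, 11), (10, 11)]; region rows[8,12) x cols[8,16) = 4x8
Op 8 cut(3, 4): punch at orig (11,12); cuts so far [(8, 11), (10, 11), (11, 12)]; region rows[8,12) x cols[8,16) = 4x8
Unfold 1 (reflect across h@12): 6 holes -> [(8, 11), (10, 11), (11, 12), (12, 12), (13, 11), (15, 11)]
Unfold 2 (reflect across v@8): 12 holes -> [(8, 4), (8, 11), (10, 4), (10, 11), (11, 3), (11, 12), (12, 3), (12, 12), (13, 4), (13, 11), (15, 4), (15, 11)]
Unfold 3 (reflect across h@8): 24 holes -> [(0, 4), (0, 11), (2, 4), (2, 11), (3, 3), (3, 12), (4, 3), (4, 12), (5, 4), (5, 11), (7, 4), (7, 11), (8, 4), (8, 11), (10, 4), (10, 11), (11, 3), (11, 12), (12, 3), (12, 12), (13, 4), (13, 11), (15, 4), (15, 11)]
Unfold 4 (reflect across h@16): 48 holes -> [(0, 4), (0, 11), (2, 4), (2, 11), (3, 3), (3, 12), (4, 3), (4, 12), (5, 4), (5, 11), (7, 4), (7, 11), (8, 4), (8, 11), (10, 4), (10, 11), (11, 3), (11, 12), (12, 3), (12, 12), (13, 4), (13, 11), (15, 4), (15, 11), (16, 4), (16, 11), (18, 4), (18, 11), (19, 3), (19, 12), (20, 3), (20, 12), (21, 4), (21, 11), (23, 4), (23, 11), (24, 4), (24, 11), (26, 4), (26, 11), (27, 3), (27, 12), (28, 3), (28, 12), (29, 4), (29, 11), (31, 4), (31, 11)]
Unfold 5 (reflect across v@16): 96 holes -> [(0, 4), (0, 11), (0, 20), (0, 27), (2, 4), (2, 11), (2, 20), (2, 27), (3, 3), (3, 12), (3, 19), (3, 28), (4, 3), (4, 12), (4, 19), (4, 28), (5, 4), (5, 11), (5, 20), (5, 27), (7, 4), (7, 11), (7, 20), (7, 27), (8, 4), (8, 11), (8, 20), (8, 27), (10, 4), (10, 11), (10, 20), (10, 27), (11, 3), (11, 12), (11, 19), (11, 28), (12, 3), (12, 12), (12, 19), (12, 28), (13, 4), (13, 11), (13, 20), (13, 27), (15, 4), (15, 11), (15, 20), (15, 27), (16, 4), (16, 11), (16, 20), (16, 27), (18, 4), (18, 11), (18, 20), (18, 27), (19, 3), (19, 12), (19, 19), (19, 28), (20, 3), (20, 12), (20, 19), (20, 28), (21, 4), (21, 11), (21, 20), (21, 27), (23, 4), (23, 11), (23, 20), (23, 27), (24, 4), (24, 11), (24, 20), (24, 27), (26, 4), (26, 11), (26, 20), (26, 27), (27, 3), (27, 12), (27, 19), (27, 28), (28, 3), (28, 12), (28, 19), (28, 28), (29, 4), (29, 11), (29, 20), (29, 27), (31, 4), (31, 11), (31, 20), (31, 27)]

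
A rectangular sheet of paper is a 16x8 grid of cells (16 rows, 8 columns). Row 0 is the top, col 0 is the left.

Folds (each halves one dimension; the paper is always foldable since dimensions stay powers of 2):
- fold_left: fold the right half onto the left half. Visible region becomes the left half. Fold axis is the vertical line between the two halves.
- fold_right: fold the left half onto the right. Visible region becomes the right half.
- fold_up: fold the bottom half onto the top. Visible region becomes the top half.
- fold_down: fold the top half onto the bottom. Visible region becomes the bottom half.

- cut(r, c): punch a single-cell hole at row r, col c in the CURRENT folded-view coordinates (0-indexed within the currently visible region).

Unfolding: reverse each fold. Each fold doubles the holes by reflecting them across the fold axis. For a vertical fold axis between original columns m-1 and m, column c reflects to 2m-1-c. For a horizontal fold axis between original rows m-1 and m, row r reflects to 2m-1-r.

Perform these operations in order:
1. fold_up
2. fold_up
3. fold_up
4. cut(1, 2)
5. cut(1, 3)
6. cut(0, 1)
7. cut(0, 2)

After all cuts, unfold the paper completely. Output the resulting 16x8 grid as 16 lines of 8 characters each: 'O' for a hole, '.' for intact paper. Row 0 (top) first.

Op 1 fold_up: fold axis h@8; visible region now rows[0,8) x cols[0,8) = 8x8
Op 2 fold_up: fold axis h@4; visible region now rows[0,4) x cols[0,8) = 4x8
Op 3 fold_up: fold axis h@2; visible region now rows[0,2) x cols[0,8) = 2x8
Op 4 cut(1, 2): punch at orig (1,2); cuts so far [(1, 2)]; region rows[0,2) x cols[0,8) = 2x8
Op 5 cut(1, 3): punch at orig (1,3); cuts so far [(1, 2), (1, 3)]; region rows[0,2) x cols[0,8) = 2x8
Op 6 cut(0, 1): punch at orig (0,1); cuts so far [(0, 1), (1, 2), (1, 3)]; region rows[0,2) x cols[0,8) = 2x8
Op 7 cut(0, 2): punch at orig (0,2); cuts so far [(0, 1), (0, 2), (1, 2), (1, 3)]; region rows[0,2) x cols[0,8) = 2x8
Unfold 1 (reflect across h@2): 8 holes -> [(0, 1), (0, 2), (1, 2), (1, 3), (2, 2), (2, 3), (3, 1), (3, 2)]
Unfold 2 (reflect across h@4): 16 holes -> [(0, 1), (0, 2), (1, 2), (1, 3), (2, 2), (2, 3), (3, 1), (3, 2), (4, 1), (4, 2), (5, 2), (5, 3), (6, 2), (6, 3), (7, 1), (7, 2)]
Unfold 3 (reflect across h@8): 32 holes -> [(0, 1), (0, 2), (1, 2), (1, 3), (2, 2), (2, 3), (3, 1), (3, 2), (4, 1), (4, 2), (5, 2), (5, 3), (6, 2), (6, 3), (7, 1), (7, 2), (8, 1), (8, 2), (9, 2), (9, 3), (10, 2), (10, 3), (11, 1), (11, 2), (12, 1), (12, 2), (13, 2), (13, 3), (14, 2), (14, 3), (15, 1), (15, 2)]

Answer: .OO.....
..OO....
..OO....
.OO.....
.OO.....
..OO....
..OO....
.OO.....
.OO.....
..OO....
..OO....
.OO.....
.OO.....
..OO....
..OO....
.OO.....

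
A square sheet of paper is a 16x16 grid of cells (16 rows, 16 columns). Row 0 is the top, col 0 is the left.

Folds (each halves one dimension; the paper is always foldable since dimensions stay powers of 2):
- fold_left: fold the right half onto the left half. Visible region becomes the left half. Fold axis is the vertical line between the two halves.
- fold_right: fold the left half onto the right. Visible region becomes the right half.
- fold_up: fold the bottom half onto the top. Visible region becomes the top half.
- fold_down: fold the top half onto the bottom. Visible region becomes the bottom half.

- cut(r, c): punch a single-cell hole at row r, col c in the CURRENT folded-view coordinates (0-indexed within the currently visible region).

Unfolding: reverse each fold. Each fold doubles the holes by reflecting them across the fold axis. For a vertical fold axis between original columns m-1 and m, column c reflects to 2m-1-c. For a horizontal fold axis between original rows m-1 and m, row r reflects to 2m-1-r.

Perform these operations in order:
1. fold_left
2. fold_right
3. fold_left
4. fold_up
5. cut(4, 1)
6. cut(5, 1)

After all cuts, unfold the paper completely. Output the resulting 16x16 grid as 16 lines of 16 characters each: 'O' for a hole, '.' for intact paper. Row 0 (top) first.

Op 1 fold_left: fold axis v@8; visible region now rows[0,16) x cols[0,8) = 16x8
Op 2 fold_right: fold axis v@4; visible region now rows[0,16) x cols[4,8) = 16x4
Op 3 fold_left: fold axis v@6; visible region now rows[0,16) x cols[4,6) = 16x2
Op 4 fold_up: fold axis h@8; visible region now rows[0,8) x cols[4,6) = 8x2
Op 5 cut(4, 1): punch at orig (4,5); cuts so far [(4, 5)]; region rows[0,8) x cols[4,6) = 8x2
Op 6 cut(5, 1): punch at orig (5,5); cuts so far [(4, 5), (5, 5)]; region rows[0,8) x cols[4,6) = 8x2
Unfold 1 (reflect across h@8): 4 holes -> [(4, 5), (5, 5), (10, 5), (11, 5)]
Unfold 2 (reflect across v@6): 8 holes -> [(4, 5), (4, 6), (5, 5), (5, 6), (10, 5), (10, 6), (11, 5), (11, 6)]
Unfold 3 (reflect across v@4): 16 holes -> [(4, 1), (4, 2), (4, 5), (4, 6), (5, 1), (5, 2), (5, 5), (5, 6), (10, 1), (10, 2), (10, 5), (10, 6), (11, 1), (11, 2), (11, 5), (11, 6)]
Unfold 4 (reflect across v@8): 32 holes -> [(4, 1), (4, 2), (4, 5), (4, 6), (4, 9), (4, 10), (4, 13), (4, 14), (5, 1), (5, 2), (5, 5), (5, 6), (5, 9), (5, 10), (5, 13), (5, 14), (10, 1), (10, 2), (10, 5), (10, 6), (10, 9), (10, 10), (10, 13), (10, 14), (11, 1), (11, 2), (11, 5), (11, 6), (11, 9), (11, 10), (11, 13), (11, 14)]

Answer: ................
................
................
................
.OO..OO..OO..OO.
.OO..OO..OO..OO.
................
................
................
................
.OO..OO..OO..OO.
.OO..OO..OO..OO.
................
................
................
................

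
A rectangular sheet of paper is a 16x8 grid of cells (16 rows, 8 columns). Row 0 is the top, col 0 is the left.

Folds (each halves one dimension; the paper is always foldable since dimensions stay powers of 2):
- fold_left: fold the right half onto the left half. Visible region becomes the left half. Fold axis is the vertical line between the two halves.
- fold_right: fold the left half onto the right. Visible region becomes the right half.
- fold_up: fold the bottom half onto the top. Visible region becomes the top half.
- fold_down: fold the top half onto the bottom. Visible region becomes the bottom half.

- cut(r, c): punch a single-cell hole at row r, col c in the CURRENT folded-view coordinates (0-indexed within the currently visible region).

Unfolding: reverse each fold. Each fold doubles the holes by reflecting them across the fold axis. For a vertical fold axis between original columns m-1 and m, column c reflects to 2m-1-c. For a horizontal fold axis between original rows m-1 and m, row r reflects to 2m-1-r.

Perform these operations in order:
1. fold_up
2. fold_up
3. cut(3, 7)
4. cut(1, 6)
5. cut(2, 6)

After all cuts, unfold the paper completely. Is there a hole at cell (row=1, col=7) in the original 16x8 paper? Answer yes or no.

Op 1 fold_up: fold axis h@8; visible region now rows[0,8) x cols[0,8) = 8x8
Op 2 fold_up: fold axis h@4; visible region now rows[0,4) x cols[0,8) = 4x8
Op 3 cut(3, 7): punch at orig (3,7); cuts so far [(3, 7)]; region rows[0,4) x cols[0,8) = 4x8
Op 4 cut(1, 6): punch at orig (1,6); cuts so far [(1, 6), (3, 7)]; region rows[0,4) x cols[0,8) = 4x8
Op 5 cut(2, 6): punch at orig (2,6); cuts so far [(1, 6), (2, 6), (3, 7)]; region rows[0,4) x cols[0,8) = 4x8
Unfold 1 (reflect across h@4): 6 holes -> [(1, 6), (2, 6), (3, 7), (4, 7), (5, 6), (6, 6)]
Unfold 2 (reflect across h@8): 12 holes -> [(1, 6), (2, 6), (3, 7), (4, 7), (5, 6), (6, 6), (9, 6), (10, 6), (11, 7), (12, 7), (13, 6), (14, 6)]
Holes: [(1, 6), (2, 6), (3, 7), (4, 7), (5, 6), (6, 6), (9, 6), (10, 6), (11, 7), (12, 7), (13, 6), (14, 6)]

Answer: no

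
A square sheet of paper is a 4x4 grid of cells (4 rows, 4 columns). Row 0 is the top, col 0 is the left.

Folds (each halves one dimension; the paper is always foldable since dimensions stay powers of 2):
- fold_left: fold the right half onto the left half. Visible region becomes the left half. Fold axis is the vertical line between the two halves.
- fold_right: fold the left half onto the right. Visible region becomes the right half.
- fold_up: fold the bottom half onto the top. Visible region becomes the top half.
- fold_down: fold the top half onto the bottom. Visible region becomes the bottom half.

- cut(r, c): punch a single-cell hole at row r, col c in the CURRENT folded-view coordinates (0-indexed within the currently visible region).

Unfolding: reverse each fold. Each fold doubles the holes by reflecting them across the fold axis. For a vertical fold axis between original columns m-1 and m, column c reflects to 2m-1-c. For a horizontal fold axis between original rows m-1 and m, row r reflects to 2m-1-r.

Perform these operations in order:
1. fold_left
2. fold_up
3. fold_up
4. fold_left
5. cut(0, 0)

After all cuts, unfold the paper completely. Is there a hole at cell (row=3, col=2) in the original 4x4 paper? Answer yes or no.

Op 1 fold_left: fold axis v@2; visible region now rows[0,4) x cols[0,2) = 4x2
Op 2 fold_up: fold axis h@2; visible region now rows[0,2) x cols[0,2) = 2x2
Op 3 fold_up: fold axis h@1; visible region now rows[0,1) x cols[0,2) = 1x2
Op 4 fold_left: fold axis v@1; visible region now rows[0,1) x cols[0,1) = 1x1
Op 5 cut(0, 0): punch at orig (0,0); cuts so far [(0, 0)]; region rows[0,1) x cols[0,1) = 1x1
Unfold 1 (reflect across v@1): 2 holes -> [(0, 0), (0, 1)]
Unfold 2 (reflect across h@1): 4 holes -> [(0, 0), (0, 1), (1, 0), (1, 1)]
Unfold 3 (reflect across h@2): 8 holes -> [(0, 0), (0, 1), (1, 0), (1, 1), (2, 0), (2, 1), (3, 0), (3, 1)]
Unfold 4 (reflect across v@2): 16 holes -> [(0, 0), (0, 1), (0, 2), (0, 3), (1, 0), (1, 1), (1, 2), (1, 3), (2, 0), (2, 1), (2, 2), (2, 3), (3, 0), (3, 1), (3, 2), (3, 3)]
Holes: [(0, 0), (0, 1), (0, 2), (0, 3), (1, 0), (1, 1), (1, 2), (1, 3), (2, 0), (2, 1), (2, 2), (2, 3), (3, 0), (3, 1), (3, 2), (3, 3)]

Answer: yes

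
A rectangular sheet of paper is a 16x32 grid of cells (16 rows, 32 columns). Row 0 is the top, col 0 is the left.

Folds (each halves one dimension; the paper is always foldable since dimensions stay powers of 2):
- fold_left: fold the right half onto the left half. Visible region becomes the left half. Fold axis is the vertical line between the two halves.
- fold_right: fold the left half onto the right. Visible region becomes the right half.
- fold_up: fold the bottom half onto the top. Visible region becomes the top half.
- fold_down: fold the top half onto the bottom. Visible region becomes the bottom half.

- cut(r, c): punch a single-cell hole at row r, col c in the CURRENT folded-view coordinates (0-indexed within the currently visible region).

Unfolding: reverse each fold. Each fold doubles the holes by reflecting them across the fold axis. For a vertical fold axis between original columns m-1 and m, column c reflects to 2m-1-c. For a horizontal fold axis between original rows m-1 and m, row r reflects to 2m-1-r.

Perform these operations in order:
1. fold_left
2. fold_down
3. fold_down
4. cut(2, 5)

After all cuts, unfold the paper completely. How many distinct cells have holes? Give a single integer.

Answer: 8

Derivation:
Op 1 fold_left: fold axis v@16; visible region now rows[0,16) x cols[0,16) = 16x16
Op 2 fold_down: fold axis h@8; visible region now rows[8,16) x cols[0,16) = 8x16
Op 3 fold_down: fold axis h@12; visible region now rows[12,16) x cols[0,16) = 4x16
Op 4 cut(2, 5): punch at orig (14,5); cuts so far [(14, 5)]; region rows[12,16) x cols[0,16) = 4x16
Unfold 1 (reflect across h@12): 2 holes -> [(9, 5), (14, 5)]
Unfold 2 (reflect across h@8): 4 holes -> [(1, 5), (6, 5), (9, 5), (14, 5)]
Unfold 3 (reflect across v@16): 8 holes -> [(1, 5), (1, 26), (6, 5), (6, 26), (9, 5), (9, 26), (14, 5), (14, 26)]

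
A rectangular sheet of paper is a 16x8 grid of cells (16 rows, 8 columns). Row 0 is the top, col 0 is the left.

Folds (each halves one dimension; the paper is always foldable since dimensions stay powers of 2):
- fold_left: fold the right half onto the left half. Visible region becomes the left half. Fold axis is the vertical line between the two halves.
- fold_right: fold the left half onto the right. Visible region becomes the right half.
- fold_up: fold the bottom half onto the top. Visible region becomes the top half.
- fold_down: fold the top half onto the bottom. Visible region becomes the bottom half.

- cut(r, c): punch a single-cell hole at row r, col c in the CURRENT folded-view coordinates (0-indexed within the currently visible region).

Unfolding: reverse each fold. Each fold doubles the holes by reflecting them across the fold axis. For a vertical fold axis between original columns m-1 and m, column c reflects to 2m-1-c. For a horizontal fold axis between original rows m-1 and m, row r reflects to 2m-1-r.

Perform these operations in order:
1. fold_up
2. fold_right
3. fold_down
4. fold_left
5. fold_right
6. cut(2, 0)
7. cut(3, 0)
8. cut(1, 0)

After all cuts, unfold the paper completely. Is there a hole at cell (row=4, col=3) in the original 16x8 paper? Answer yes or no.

Answer: no

Derivation:
Op 1 fold_up: fold axis h@8; visible region now rows[0,8) x cols[0,8) = 8x8
Op 2 fold_right: fold axis v@4; visible region now rows[0,8) x cols[4,8) = 8x4
Op 3 fold_down: fold axis h@4; visible region now rows[4,8) x cols[4,8) = 4x4
Op 4 fold_left: fold axis v@6; visible region now rows[4,8) x cols[4,6) = 4x2
Op 5 fold_right: fold axis v@5; visible region now rows[4,8) x cols[5,6) = 4x1
Op 6 cut(2, 0): punch at orig (6,5); cuts so far [(6, 5)]; region rows[4,8) x cols[5,6) = 4x1
Op 7 cut(3, 0): punch at orig (7,5); cuts so far [(6, 5), (7, 5)]; region rows[4,8) x cols[5,6) = 4x1
Op 8 cut(1, 0): punch at orig (5,5); cuts so far [(5, 5), (6, 5), (7, 5)]; region rows[4,8) x cols[5,6) = 4x1
Unfold 1 (reflect across v@5): 6 holes -> [(5, 4), (5, 5), (6, 4), (6, 5), (7, 4), (7, 5)]
Unfold 2 (reflect across v@6): 12 holes -> [(5, 4), (5, 5), (5, 6), (5, 7), (6, 4), (6, 5), (6, 6), (6, 7), (7, 4), (7, 5), (7, 6), (7, 7)]
Unfold 3 (reflect across h@4): 24 holes -> [(0, 4), (0, 5), (0, 6), (0, 7), (1, 4), (1, 5), (1, 6), (1, 7), (2, 4), (2, 5), (2, 6), (2, 7), (5, 4), (5, 5), (5, 6), (5, 7), (6, 4), (6, 5), (6, 6), (6, 7), (7, 4), (7, 5), (7, 6), (7, 7)]
Unfold 4 (reflect across v@4): 48 holes -> [(0, 0), (0, 1), (0, 2), (0, 3), (0, 4), (0, 5), (0, 6), (0, 7), (1, 0), (1, 1), (1, 2), (1, 3), (1, 4), (1, 5), (1, 6), (1, 7), (2, 0), (2, 1), (2, 2), (2, 3), (2, 4), (2, 5), (2, 6), (2, 7), (5, 0), (5, 1), (5, 2), (5, 3), (5, 4), (5, 5), (5, 6), (5, 7), (6, 0), (6, 1), (6, 2), (6, 3), (6, 4), (6, 5), (6, 6), (6, 7), (7, 0), (7, 1), (7, 2), (7, 3), (7, 4), (7, 5), (7, 6), (7, 7)]
Unfold 5 (reflect across h@8): 96 holes -> [(0, 0), (0, 1), (0, 2), (0, 3), (0, 4), (0, 5), (0, 6), (0, 7), (1, 0), (1, 1), (1, 2), (1, 3), (1, 4), (1, 5), (1, 6), (1, 7), (2, 0), (2, 1), (2, 2), (2, 3), (2, 4), (2, 5), (2, 6), (2, 7), (5, 0), (5, 1), (5, 2), (5, 3), (5, 4), (5, 5), (5, 6), (5, 7), (6, 0), (6, 1), (6, 2), (6, 3), (6, 4), (6, 5), (6, 6), (6, 7), (7, 0), (7, 1), (7, 2), (7, 3), (7, 4), (7, 5), (7, 6), (7, 7), (8, 0), (8, 1), (8, 2), (8, 3), (8, 4), (8, 5), (8, 6), (8, 7), (9, 0), (9, 1), (9, 2), (9, 3), (9, 4), (9, 5), (9, 6), (9, 7), (10, 0), (10, 1), (10, 2), (10, 3), (10, 4), (10, 5), (10, 6), (10, 7), (13, 0), (13, 1), (13, 2), (13, 3), (13, 4), (13, 5), (13, 6), (13, 7), (14, 0), (14, 1), (14, 2), (14, 3), (14, 4), (14, 5), (14, 6), (14, 7), (15, 0), (15, 1), (15, 2), (15, 3), (15, 4), (15, 5), (15, 6), (15, 7)]
Holes: [(0, 0), (0, 1), (0, 2), (0, 3), (0, 4), (0, 5), (0, 6), (0, 7), (1, 0), (1, 1), (1, 2), (1, 3), (1, 4), (1, 5), (1, 6), (1, 7), (2, 0), (2, 1), (2, 2), (2, 3), (2, 4), (2, 5), (2, 6), (2, 7), (5, 0), (5, 1), (5, 2), (5, 3), (5, 4), (5, 5), (5, 6), (5, 7), (6, 0), (6, 1), (6, 2), (6, 3), (6, 4), (6, 5), (6, 6), (6, 7), (7, 0), (7, 1), (7, 2), (7, 3), (7, 4), (7, 5), (7, 6), (7, 7), (8, 0), (8, 1), (8, 2), (8, 3), (8, 4), (8, 5), (8, 6), (8, 7), (9, 0), (9, 1), (9, 2), (9, 3), (9, 4), (9, 5), (9, 6), (9, 7), (10, 0), (10, 1), (10, 2), (10, 3), (10, 4), (10, 5), (10, 6), (10, 7), (13, 0), (13, 1), (13, 2), (13, 3), (13, 4), (13, 5), (13, 6), (13, 7), (14, 0), (14, 1), (14, 2), (14, 3), (14, 4), (14, 5), (14, 6), (14, 7), (15, 0), (15, 1), (15, 2), (15, 3), (15, 4), (15, 5), (15, 6), (15, 7)]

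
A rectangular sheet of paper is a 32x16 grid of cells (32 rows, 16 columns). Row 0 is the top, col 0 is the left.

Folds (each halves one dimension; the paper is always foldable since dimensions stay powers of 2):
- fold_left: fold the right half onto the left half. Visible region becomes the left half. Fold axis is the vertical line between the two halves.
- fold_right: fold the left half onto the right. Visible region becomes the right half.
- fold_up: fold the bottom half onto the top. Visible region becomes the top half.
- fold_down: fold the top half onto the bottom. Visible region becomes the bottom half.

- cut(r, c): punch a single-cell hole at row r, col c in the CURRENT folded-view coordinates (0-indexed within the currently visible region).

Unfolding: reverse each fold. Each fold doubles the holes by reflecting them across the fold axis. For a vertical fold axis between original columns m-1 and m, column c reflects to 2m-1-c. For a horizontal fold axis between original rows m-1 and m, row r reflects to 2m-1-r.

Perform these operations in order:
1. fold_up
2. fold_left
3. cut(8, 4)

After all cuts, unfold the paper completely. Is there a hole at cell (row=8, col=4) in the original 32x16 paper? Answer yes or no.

Op 1 fold_up: fold axis h@16; visible region now rows[0,16) x cols[0,16) = 16x16
Op 2 fold_left: fold axis v@8; visible region now rows[0,16) x cols[0,8) = 16x8
Op 3 cut(8, 4): punch at orig (8,4); cuts so far [(8, 4)]; region rows[0,16) x cols[0,8) = 16x8
Unfold 1 (reflect across v@8): 2 holes -> [(8, 4), (8, 11)]
Unfold 2 (reflect across h@16): 4 holes -> [(8, 4), (8, 11), (23, 4), (23, 11)]
Holes: [(8, 4), (8, 11), (23, 4), (23, 11)]

Answer: yes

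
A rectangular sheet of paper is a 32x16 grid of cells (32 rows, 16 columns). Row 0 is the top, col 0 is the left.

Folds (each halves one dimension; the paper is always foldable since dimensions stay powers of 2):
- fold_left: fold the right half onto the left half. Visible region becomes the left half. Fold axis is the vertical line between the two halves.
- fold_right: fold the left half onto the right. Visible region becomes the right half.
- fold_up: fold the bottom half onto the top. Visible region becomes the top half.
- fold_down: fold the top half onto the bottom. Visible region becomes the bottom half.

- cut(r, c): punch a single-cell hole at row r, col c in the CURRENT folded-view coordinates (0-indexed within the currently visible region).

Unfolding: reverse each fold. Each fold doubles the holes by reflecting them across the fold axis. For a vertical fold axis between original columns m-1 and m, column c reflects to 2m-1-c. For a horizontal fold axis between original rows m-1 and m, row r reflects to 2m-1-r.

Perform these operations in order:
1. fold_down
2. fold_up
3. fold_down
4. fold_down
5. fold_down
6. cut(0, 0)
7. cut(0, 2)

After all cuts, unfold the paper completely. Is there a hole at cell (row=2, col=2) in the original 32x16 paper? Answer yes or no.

Answer: yes

Derivation:
Op 1 fold_down: fold axis h@16; visible region now rows[16,32) x cols[0,16) = 16x16
Op 2 fold_up: fold axis h@24; visible region now rows[16,24) x cols[0,16) = 8x16
Op 3 fold_down: fold axis h@20; visible region now rows[20,24) x cols[0,16) = 4x16
Op 4 fold_down: fold axis h@22; visible region now rows[22,24) x cols[0,16) = 2x16
Op 5 fold_down: fold axis h@23; visible region now rows[23,24) x cols[0,16) = 1x16
Op 6 cut(0, 0): punch at orig (23,0); cuts so far [(23, 0)]; region rows[23,24) x cols[0,16) = 1x16
Op 7 cut(0, 2): punch at orig (23,2); cuts so far [(23, 0), (23, 2)]; region rows[23,24) x cols[0,16) = 1x16
Unfold 1 (reflect across h@23): 4 holes -> [(22, 0), (22, 2), (23, 0), (23, 2)]
Unfold 2 (reflect across h@22): 8 holes -> [(20, 0), (20, 2), (21, 0), (21, 2), (22, 0), (22, 2), (23, 0), (23, 2)]
Unfold 3 (reflect across h@20): 16 holes -> [(16, 0), (16, 2), (17, 0), (17, 2), (18, 0), (18, 2), (19, 0), (19, 2), (20, 0), (20, 2), (21, 0), (21, 2), (22, 0), (22, 2), (23, 0), (23, 2)]
Unfold 4 (reflect across h@24): 32 holes -> [(16, 0), (16, 2), (17, 0), (17, 2), (18, 0), (18, 2), (19, 0), (19, 2), (20, 0), (20, 2), (21, 0), (21, 2), (22, 0), (22, 2), (23, 0), (23, 2), (24, 0), (24, 2), (25, 0), (25, 2), (26, 0), (26, 2), (27, 0), (27, 2), (28, 0), (28, 2), (29, 0), (29, 2), (30, 0), (30, 2), (31, 0), (31, 2)]
Unfold 5 (reflect across h@16): 64 holes -> [(0, 0), (0, 2), (1, 0), (1, 2), (2, 0), (2, 2), (3, 0), (3, 2), (4, 0), (4, 2), (5, 0), (5, 2), (6, 0), (6, 2), (7, 0), (7, 2), (8, 0), (8, 2), (9, 0), (9, 2), (10, 0), (10, 2), (11, 0), (11, 2), (12, 0), (12, 2), (13, 0), (13, 2), (14, 0), (14, 2), (15, 0), (15, 2), (16, 0), (16, 2), (17, 0), (17, 2), (18, 0), (18, 2), (19, 0), (19, 2), (20, 0), (20, 2), (21, 0), (21, 2), (22, 0), (22, 2), (23, 0), (23, 2), (24, 0), (24, 2), (25, 0), (25, 2), (26, 0), (26, 2), (27, 0), (27, 2), (28, 0), (28, 2), (29, 0), (29, 2), (30, 0), (30, 2), (31, 0), (31, 2)]
Holes: [(0, 0), (0, 2), (1, 0), (1, 2), (2, 0), (2, 2), (3, 0), (3, 2), (4, 0), (4, 2), (5, 0), (5, 2), (6, 0), (6, 2), (7, 0), (7, 2), (8, 0), (8, 2), (9, 0), (9, 2), (10, 0), (10, 2), (11, 0), (11, 2), (12, 0), (12, 2), (13, 0), (13, 2), (14, 0), (14, 2), (15, 0), (15, 2), (16, 0), (16, 2), (17, 0), (17, 2), (18, 0), (18, 2), (19, 0), (19, 2), (20, 0), (20, 2), (21, 0), (21, 2), (22, 0), (22, 2), (23, 0), (23, 2), (24, 0), (24, 2), (25, 0), (25, 2), (26, 0), (26, 2), (27, 0), (27, 2), (28, 0), (28, 2), (29, 0), (29, 2), (30, 0), (30, 2), (31, 0), (31, 2)]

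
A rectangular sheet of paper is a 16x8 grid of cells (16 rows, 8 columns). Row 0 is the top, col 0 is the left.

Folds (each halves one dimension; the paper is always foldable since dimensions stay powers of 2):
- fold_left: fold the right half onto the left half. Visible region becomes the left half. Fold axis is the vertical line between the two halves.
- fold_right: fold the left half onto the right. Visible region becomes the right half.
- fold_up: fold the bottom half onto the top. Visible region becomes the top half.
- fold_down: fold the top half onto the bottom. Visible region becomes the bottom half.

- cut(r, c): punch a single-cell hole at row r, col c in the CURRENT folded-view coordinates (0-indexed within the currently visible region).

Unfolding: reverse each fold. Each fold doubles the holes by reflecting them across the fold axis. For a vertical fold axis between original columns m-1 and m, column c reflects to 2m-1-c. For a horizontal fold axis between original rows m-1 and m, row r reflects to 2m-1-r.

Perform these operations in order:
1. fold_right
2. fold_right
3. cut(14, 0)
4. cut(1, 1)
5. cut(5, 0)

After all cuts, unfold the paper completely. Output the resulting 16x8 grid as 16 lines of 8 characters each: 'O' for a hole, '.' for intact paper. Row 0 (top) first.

Op 1 fold_right: fold axis v@4; visible region now rows[0,16) x cols[4,8) = 16x4
Op 2 fold_right: fold axis v@6; visible region now rows[0,16) x cols[6,8) = 16x2
Op 3 cut(14, 0): punch at orig (14,6); cuts so far [(14, 6)]; region rows[0,16) x cols[6,8) = 16x2
Op 4 cut(1, 1): punch at orig (1,7); cuts so far [(1, 7), (14, 6)]; region rows[0,16) x cols[6,8) = 16x2
Op 5 cut(5, 0): punch at orig (5,6); cuts so far [(1, 7), (5, 6), (14, 6)]; region rows[0,16) x cols[6,8) = 16x2
Unfold 1 (reflect across v@6): 6 holes -> [(1, 4), (1, 7), (5, 5), (5, 6), (14, 5), (14, 6)]
Unfold 2 (reflect across v@4): 12 holes -> [(1, 0), (1, 3), (1, 4), (1, 7), (5, 1), (5, 2), (5, 5), (5, 6), (14, 1), (14, 2), (14, 5), (14, 6)]

Answer: ........
O..OO..O
........
........
........
.OO..OO.
........
........
........
........
........
........
........
........
.OO..OO.
........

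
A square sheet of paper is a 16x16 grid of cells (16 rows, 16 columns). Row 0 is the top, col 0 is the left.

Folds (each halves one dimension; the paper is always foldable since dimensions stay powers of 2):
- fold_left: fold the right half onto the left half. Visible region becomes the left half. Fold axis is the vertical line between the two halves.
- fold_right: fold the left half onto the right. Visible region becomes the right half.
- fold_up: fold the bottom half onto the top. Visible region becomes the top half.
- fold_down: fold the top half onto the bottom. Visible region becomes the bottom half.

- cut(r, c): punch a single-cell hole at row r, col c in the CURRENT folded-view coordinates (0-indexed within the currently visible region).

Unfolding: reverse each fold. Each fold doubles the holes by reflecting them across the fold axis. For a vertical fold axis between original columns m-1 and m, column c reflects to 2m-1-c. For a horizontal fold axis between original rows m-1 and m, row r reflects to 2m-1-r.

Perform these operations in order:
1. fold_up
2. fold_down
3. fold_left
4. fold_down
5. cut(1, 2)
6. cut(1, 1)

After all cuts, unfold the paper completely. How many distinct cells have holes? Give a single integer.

Answer: 32

Derivation:
Op 1 fold_up: fold axis h@8; visible region now rows[0,8) x cols[0,16) = 8x16
Op 2 fold_down: fold axis h@4; visible region now rows[4,8) x cols[0,16) = 4x16
Op 3 fold_left: fold axis v@8; visible region now rows[4,8) x cols[0,8) = 4x8
Op 4 fold_down: fold axis h@6; visible region now rows[6,8) x cols[0,8) = 2x8
Op 5 cut(1, 2): punch at orig (7,2); cuts so far [(7, 2)]; region rows[6,8) x cols[0,8) = 2x8
Op 6 cut(1, 1): punch at orig (7,1); cuts so far [(7, 1), (7, 2)]; region rows[6,8) x cols[0,8) = 2x8
Unfold 1 (reflect across h@6): 4 holes -> [(4, 1), (4, 2), (7, 1), (7, 2)]
Unfold 2 (reflect across v@8): 8 holes -> [(4, 1), (4, 2), (4, 13), (4, 14), (7, 1), (7, 2), (7, 13), (7, 14)]
Unfold 3 (reflect across h@4): 16 holes -> [(0, 1), (0, 2), (0, 13), (0, 14), (3, 1), (3, 2), (3, 13), (3, 14), (4, 1), (4, 2), (4, 13), (4, 14), (7, 1), (7, 2), (7, 13), (7, 14)]
Unfold 4 (reflect across h@8): 32 holes -> [(0, 1), (0, 2), (0, 13), (0, 14), (3, 1), (3, 2), (3, 13), (3, 14), (4, 1), (4, 2), (4, 13), (4, 14), (7, 1), (7, 2), (7, 13), (7, 14), (8, 1), (8, 2), (8, 13), (8, 14), (11, 1), (11, 2), (11, 13), (11, 14), (12, 1), (12, 2), (12, 13), (12, 14), (15, 1), (15, 2), (15, 13), (15, 14)]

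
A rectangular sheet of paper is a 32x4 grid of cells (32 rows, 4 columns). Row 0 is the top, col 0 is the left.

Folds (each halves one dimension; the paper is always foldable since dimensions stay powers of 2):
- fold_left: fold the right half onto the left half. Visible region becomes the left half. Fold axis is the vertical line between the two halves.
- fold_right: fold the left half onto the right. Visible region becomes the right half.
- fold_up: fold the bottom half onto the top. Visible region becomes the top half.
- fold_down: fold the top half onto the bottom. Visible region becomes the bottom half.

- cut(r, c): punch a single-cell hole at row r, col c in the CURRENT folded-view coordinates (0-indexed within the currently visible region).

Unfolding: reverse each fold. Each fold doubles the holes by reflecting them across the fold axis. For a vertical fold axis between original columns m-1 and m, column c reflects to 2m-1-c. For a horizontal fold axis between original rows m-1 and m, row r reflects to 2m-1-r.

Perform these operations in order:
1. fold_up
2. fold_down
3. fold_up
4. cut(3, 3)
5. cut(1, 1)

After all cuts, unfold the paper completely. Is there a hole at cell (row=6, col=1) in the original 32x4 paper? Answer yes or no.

Answer: yes

Derivation:
Op 1 fold_up: fold axis h@16; visible region now rows[0,16) x cols[0,4) = 16x4
Op 2 fold_down: fold axis h@8; visible region now rows[8,16) x cols[0,4) = 8x4
Op 3 fold_up: fold axis h@12; visible region now rows[8,12) x cols[0,4) = 4x4
Op 4 cut(3, 3): punch at orig (11,3); cuts so far [(11, 3)]; region rows[8,12) x cols[0,4) = 4x4
Op 5 cut(1, 1): punch at orig (9,1); cuts so far [(9, 1), (11, 3)]; region rows[8,12) x cols[0,4) = 4x4
Unfold 1 (reflect across h@12): 4 holes -> [(9, 1), (11, 3), (12, 3), (14, 1)]
Unfold 2 (reflect across h@8): 8 holes -> [(1, 1), (3, 3), (4, 3), (6, 1), (9, 1), (11, 3), (12, 3), (14, 1)]
Unfold 3 (reflect across h@16): 16 holes -> [(1, 1), (3, 3), (4, 3), (6, 1), (9, 1), (11, 3), (12, 3), (14, 1), (17, 1), (19, 3), (20, 3), (22, 1), (25, 1), (27, 3), (28, 3), (30, 1)]
Holes: [(1, 1), (3, 3), (4, 3), (6, 1), (9, 1), (11, 3), (12, 3), (14, 1), (17, 1), (19, 3), (20, 3), (22, 1), (25, 1), (27, 3), (28, 3), (30, 1)]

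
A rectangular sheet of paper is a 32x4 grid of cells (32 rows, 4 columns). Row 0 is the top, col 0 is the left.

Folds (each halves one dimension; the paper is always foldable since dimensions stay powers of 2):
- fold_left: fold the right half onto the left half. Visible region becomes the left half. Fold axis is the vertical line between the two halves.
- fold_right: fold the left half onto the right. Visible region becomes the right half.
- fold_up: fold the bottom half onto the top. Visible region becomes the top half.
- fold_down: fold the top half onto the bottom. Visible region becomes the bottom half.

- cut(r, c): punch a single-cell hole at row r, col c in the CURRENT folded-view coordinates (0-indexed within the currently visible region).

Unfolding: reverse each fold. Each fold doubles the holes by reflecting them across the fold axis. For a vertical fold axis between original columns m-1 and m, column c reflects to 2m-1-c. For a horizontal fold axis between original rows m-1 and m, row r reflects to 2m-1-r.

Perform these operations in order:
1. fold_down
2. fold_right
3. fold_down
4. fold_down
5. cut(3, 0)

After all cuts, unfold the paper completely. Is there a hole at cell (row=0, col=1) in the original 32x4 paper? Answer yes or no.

Answer: yes

Derivation:
Op 1 fold_down: fold axis h@16; visible region now rows[16,32) x cols[0,4) = 16x4
Op 2 fold_right: fold axis v@2; visible region now rows[16,32) x cols[2,4) = 16x2
Op 3 fold_down: fold axis h@24; visible region now rows[24,32) x cols[2,4) = 8x2
Op 4 fold_down: fold axis h@28; visible region now rows[28,32) x cols[2,4) = 4x2
Op 5 cut(3, 0): punch at orig (31,2); cuts so far [(31, 2)]; region rows[28,32) x cols[2,4) = 4x2
Unfold 1 (reflect across h@28): 2 holes -> [(24, 2), (31, 2)]
Unfold 2 (reflect across h@24): 4 holes -> [(16, 2), (23, 2), (24, 2), (31, 2)]
Unfold 3 (reflect across v@2): 8 holes -> [(16, 1), (16, 2), (23, 1), (23, 2), (24, 1), (24, 2), (31, 1), (31, 2)]
Unfold 4 (reflect across h@16): 16 holes -> [(0, 1), (0, 2), (7, 1), (7, 2), (8, 1), (8, 2), (15, 1), (15, 2), (16, 1), (16, 2), (23, 1), (23, 2), (24, 1), (24, 2), (31, 1), (31, 2)]
Holes: [(0, 1), (0, 2), (7, 1), (7, 2), (8, 1), (8, 2), (15, 1), (15, 2), (16, 1), (16, 2), (23, 1), (23, 2), (24, 1), (24, 2), (31, 1), (31, 2)]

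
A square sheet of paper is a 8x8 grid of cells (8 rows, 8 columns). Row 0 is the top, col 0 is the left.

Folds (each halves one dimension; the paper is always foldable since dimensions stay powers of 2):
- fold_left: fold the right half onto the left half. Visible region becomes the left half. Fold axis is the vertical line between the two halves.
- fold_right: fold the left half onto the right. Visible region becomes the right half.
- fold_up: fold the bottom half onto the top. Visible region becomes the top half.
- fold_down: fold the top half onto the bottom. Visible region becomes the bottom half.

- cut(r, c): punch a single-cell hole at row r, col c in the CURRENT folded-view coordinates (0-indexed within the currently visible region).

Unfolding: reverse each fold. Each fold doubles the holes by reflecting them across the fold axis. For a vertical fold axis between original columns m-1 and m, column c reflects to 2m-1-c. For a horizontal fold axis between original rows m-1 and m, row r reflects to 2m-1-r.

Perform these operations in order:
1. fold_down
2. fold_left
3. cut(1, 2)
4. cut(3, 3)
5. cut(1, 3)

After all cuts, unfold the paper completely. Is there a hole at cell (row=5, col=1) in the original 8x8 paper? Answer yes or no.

Op 1 fold_down: fold axis h@4; visible region now rows[4,8) x cols[0,8) = 4x8
Op 2 fold_left: fold axis v@4; visible region now rows[4,8) x cols[0,4) = 4x4
Op 3 cut(1, 2): punch at orig (5,2); cuts so far [(5, 2)]; region rows[4,8) x cols[0,4) = 4x4
Op 4 cut(3, 3): punch at orig (7,3); cuts so far [(5, 2), (7, 3)]; region rows[4,8) x cols[0,4) = 4x4
Op 5 cut(1, 3): punch at orig (5,3); cuts so far [(5, 2), (5, 3), (7, 3)]; region rows[4,8) x cols[0,4) = 4x4
Unfold 1 (reflect across v@4): 6 holes -> [(5, 2), (5, 3), (5, 4), (5, 5), (7, 3), (7, 4)]
Unfold 2 (reflect across h@4): 12 holes -> [(0, 3), (0, 4), (2, 2), (2, 3), (2, 4), (2, 5), (5, 2), (5, 3), (5, 4), (5, 5), (7, 3), (7, 4)]
Holes: [(0, 3), (0, 4), (2, 2), (2, 3), (2, 4), (2, 5), (5, 2), (5, 3), (5, 4), (5, 5), (7, 3), (7, 4)]

Answer: no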